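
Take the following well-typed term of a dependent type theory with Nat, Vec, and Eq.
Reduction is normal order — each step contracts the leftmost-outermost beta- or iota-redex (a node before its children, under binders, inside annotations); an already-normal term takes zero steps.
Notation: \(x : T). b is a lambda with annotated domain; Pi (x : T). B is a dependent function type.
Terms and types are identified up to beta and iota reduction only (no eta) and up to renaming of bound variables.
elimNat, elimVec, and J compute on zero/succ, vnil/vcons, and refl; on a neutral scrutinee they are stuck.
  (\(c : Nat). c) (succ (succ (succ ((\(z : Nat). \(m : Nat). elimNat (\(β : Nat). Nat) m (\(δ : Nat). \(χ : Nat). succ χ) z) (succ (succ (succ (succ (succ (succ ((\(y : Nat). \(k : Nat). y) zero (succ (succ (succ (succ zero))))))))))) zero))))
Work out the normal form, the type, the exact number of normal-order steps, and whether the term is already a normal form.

normal form:
  succ (succ (succ (succ (succ (succ (succ (succ (succ zero))))))))
type:
  Nat
reduction steps (normal order): 24
term was already normal: no
first redex: a beta-redex


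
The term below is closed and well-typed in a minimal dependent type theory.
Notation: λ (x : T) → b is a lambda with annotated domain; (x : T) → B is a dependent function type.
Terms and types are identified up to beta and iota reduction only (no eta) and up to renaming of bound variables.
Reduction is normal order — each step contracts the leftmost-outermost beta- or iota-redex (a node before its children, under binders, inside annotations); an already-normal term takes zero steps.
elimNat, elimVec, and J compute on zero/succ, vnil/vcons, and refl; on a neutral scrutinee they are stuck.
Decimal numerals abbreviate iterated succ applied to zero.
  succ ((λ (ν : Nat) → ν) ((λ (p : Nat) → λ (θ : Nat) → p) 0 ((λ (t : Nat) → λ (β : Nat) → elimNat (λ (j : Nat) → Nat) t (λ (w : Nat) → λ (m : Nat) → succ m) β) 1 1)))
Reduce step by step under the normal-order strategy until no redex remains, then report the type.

normal-order reduction sequence:
  succ ((λ (ν : Nat) → ν) ((λ (p : Nat) → λ (θ : Nat) → p) 0 ((λ (t : Nat) → λ (β : Nat) → elimNat (λ (j : Nat) → Nat) t (λ (w : Nat) → λ (m : Nat) → succ m) β) 1 1)))
  ~> succ ((λ (ν : Nat) → λ (p : Nat) → ν) 0 ((λ (θ : Nat) → λ (t : Nat) → elimNat (λ (β : Nat) → Nat) θ (λ (j : Nat) → λ (w : Nat) → succ w) t) 1 1))
  ~> succ ((λ (ν : Nat) → 0) ((λ (p : Nat) → λ (θ : Nat) → elimNat (λ (t : Nat) → Nat) p (λ (β : Nat) → λ (j : Nat) → succ j) θ) 1 1))
  ~> 1
inferred type:
  Nat


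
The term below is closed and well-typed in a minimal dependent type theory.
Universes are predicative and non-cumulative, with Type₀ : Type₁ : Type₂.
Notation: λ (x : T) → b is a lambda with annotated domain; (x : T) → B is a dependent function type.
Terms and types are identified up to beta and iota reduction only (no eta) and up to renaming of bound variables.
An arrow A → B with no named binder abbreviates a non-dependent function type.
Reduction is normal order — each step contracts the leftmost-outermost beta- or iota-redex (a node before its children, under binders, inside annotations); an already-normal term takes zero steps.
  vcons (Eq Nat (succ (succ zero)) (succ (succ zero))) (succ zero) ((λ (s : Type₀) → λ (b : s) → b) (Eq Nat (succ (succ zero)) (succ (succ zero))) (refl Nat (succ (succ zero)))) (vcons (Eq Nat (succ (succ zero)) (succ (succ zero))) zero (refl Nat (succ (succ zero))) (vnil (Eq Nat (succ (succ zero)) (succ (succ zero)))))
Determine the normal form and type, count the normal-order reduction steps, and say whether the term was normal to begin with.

resulting normal form:
  vcons (Eq Nat (succ (succ zero)) (succ (succ zero))) (succ zero) (refl Nat (succ (succ zero))) (vcons (Eq Nat (succ (succ zero)) (succ (succ zero))) zero (refl Nat (succ (succ zero))) (vnil (Eq Nat (succ (succ zero)) (succ (succ zero)))))
type:
  Vec (Eq Nat (succ (succ zero)) (succ (succ zero))) (succ (succ zero))
reduction steps (normal order): 2
already normal: no
first redex: a beta-redex


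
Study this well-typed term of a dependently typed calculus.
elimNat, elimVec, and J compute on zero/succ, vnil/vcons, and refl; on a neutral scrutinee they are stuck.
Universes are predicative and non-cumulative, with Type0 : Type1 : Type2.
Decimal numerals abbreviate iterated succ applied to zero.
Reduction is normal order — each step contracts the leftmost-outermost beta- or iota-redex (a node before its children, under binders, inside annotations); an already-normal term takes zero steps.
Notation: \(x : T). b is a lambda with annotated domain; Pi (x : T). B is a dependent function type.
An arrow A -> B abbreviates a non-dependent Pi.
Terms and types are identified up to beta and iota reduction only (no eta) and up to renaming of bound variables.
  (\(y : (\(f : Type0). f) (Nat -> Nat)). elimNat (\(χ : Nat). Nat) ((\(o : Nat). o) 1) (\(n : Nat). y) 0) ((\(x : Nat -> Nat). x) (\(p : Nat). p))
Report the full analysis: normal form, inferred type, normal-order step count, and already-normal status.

reduced normal form:
  1
type:
  Nat
steps to reach normal form (normal order): 3
started in normal form: no
first contracted redex: a beta-redex


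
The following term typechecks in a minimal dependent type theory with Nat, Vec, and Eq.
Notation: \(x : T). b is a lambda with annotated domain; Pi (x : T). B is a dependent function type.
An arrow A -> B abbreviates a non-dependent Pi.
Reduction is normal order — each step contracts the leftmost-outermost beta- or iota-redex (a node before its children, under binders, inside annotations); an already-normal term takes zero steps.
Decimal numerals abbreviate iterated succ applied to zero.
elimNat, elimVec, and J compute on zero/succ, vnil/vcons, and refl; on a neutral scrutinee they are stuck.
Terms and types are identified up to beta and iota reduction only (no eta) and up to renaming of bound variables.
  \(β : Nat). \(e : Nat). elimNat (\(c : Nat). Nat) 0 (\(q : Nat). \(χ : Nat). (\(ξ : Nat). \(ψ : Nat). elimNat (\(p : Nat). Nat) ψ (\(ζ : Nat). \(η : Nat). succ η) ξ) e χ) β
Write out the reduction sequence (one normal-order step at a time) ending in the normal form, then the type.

normal-order reduction:
  \(β : Nat). \(e : Nat). elimNat (\(c : Nat). Nat) 0 (\(q : Nat). \(χ : Nat). (\(ξ : Nat). \(ψ : Nat). elimNat (\(p : Nat). Nat) ψ (\(ζ : Nat). \(η : Nat). succ η) ξ) e χ) β
  ~> \(β : Nat). \(e : Nat). elimNat (\(c : Nat). Nat) 0 (\(q : Nat). \(χ : Nat). (\(ξ : Nat). elimNat (\(ψ : Nat). Nat) ξ (\(p : Nat). \(ζ : Nat). succ ζ) e) χ) β
  ~> \(β : Nat). \(e : Nat). elimNat (\(c : Nat). Nat) 0 (\(q : Nat). \(χ : Nat). elimNat (\(ξ : Nat). Nat) χ (\(ψ : Nat). \(p : Nat). succ p) e) β
type:
  Nat -> Nat -> Nat


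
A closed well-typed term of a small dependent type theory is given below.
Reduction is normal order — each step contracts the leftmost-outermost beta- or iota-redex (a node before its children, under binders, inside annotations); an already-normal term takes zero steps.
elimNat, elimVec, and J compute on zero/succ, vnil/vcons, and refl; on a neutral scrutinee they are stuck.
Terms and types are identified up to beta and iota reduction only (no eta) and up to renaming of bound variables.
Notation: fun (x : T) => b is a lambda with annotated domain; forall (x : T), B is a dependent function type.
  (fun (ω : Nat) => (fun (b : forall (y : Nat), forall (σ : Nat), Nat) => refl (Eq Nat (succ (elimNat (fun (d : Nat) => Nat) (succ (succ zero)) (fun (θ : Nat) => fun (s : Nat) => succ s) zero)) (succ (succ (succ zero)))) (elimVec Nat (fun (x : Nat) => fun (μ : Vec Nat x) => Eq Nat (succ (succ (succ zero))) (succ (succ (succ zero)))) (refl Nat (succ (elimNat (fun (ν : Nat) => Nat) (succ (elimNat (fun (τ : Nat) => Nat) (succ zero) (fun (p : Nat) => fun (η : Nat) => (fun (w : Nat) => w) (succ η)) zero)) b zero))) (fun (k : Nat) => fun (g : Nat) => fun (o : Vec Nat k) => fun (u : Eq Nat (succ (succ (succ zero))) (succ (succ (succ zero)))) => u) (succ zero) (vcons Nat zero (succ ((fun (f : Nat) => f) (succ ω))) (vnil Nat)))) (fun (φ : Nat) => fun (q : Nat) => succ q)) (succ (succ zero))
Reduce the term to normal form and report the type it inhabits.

resulting normal form:
  refl (Eq Nat (succ (succ (succ zero))) (succ (succ (succ zero)))) (refl Nat (succ (succ (succ zero))))
the term's type:
  Eq (Eq Nat (succ (succ (succ zero))) (succ (succ (succ zero)))) (refl Nat (succ (succ (succ zero)))) (refl Nat (succ (succ (succ zero))))
observation: 11 normal-order steps separate the term from its normal form.


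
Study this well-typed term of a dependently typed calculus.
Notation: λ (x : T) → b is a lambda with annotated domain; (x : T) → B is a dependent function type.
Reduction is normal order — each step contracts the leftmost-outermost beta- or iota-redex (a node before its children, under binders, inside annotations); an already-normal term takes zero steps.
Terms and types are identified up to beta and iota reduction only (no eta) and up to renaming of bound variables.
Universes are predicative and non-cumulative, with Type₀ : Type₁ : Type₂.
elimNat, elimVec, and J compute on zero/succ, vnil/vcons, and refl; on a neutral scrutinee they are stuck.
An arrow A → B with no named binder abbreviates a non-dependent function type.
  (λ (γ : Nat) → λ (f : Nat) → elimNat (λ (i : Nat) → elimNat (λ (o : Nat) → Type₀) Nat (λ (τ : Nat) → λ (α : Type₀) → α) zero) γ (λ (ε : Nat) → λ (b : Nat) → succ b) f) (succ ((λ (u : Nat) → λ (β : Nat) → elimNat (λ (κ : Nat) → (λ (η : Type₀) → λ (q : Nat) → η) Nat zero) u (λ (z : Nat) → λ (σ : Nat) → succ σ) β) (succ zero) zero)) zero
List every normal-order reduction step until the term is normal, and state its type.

reduction (normal order):
  (λ (γ : Nat) → λ (f : Nat) → elimNat (λ (i : Nat) → elimNat (λ (o : Nat) → Type₀) Nat (λ (τ : Nat) → λ (α : Type₀) → α) zero) γ (λ (ε : Nat) → λ (b : Nat) → succ b) f) (succ ((λ (u : Nat) → λ (β : Nat) → elimNat (λ (κ : Nat) → (λ (η : Type₀) → λ (q : Nat) → η) Nat zero) u (λ (z : Nat) → λ (σ : Nat) → succ σ) β) (succ zero) zero)) zero
  ~> (λ (γ : Nat) → elimNat (λ (f : Nat) → elimNat (λ (i : Nat) → Type₀) Nat (λ (o : Nat) → λ (τ : Type₀) → τ) zero) (succ ((λ (α : Nat) → λ (ε : Nat) → elimNat (λ (b : Nat) → (λ (u : Type₀) → λ (β : Nat) → u) Nat zero) α (λ (κ : Nat) → λ (η : Nat) → succ η) ε) (succ zero) zero)) (λ (q : Nat) → λ (z : Nat) → succ z) γ) zero
  ~> elimNat (λ (γ : Nat) → elimNat (λ (f : Nat) → Type₀) Nat (λ (i : Nat) → λ (o : Type₀) → o) zero) (succ ((λ (τ : Nat) → λ (α : Nat) → elimNat (λ (ε : Nat) → (λ (b : Type₀) → λ (u : Nat) → b) Nat zero) τ (λ (β : Nat) → λ (κ : Nat) → succ κ) α) (succ zero) zero)) (λ (η : Nat) → λ (q : Nat) → succ q) zero
  ~> succ ((λ (γ : Nat) → λ (f : Nat) → elimNat (λ (i : Nat) → (λ (o : Type₀) → λ (τ : Nat) → o) Nat zero) γ (λ (α : Nat) → λ (ε : Nat) → succ ε) f) (succ zero) zero)
  ~> succ ((λ (γ : Nat) → elimNat (λ (f : Nat) → (λ (i : Type₀) → λ (o : Nat) → i) Nat zero) (succ zero) (λ (τ : Nat) → λ (α : Nat) → succ α) γ) zero)
  ~> succ (elimNat (λ (γ : Nat) → (λ (f : Type₀) → λ (i : Nat) → f) Nat zero) (succ zero) (λ (o : Nat) → λ (τ : Nat) → succ τ) zero)
  ~> succ (succ zero)
the term's type:
  Nat


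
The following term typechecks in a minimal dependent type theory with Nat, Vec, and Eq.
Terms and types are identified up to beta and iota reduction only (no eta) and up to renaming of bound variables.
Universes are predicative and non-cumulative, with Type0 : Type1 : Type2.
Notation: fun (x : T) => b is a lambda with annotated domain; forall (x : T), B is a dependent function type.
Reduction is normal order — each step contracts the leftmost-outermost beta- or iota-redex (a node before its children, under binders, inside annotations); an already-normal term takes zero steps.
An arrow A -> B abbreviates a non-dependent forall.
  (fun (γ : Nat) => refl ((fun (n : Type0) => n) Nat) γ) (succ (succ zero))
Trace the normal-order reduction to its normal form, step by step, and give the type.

reduction (normal order):
  (fun (γ : Nat) => refl ((fun (n : Type0) => n) Nat) γ) (succ (succ zero))
  ~> refl ((fun (γ : Type0) => γ) Nat) (succ (succ zero))
  ~> refl Nat (succ (succ zero))
type:
  Eq Nat (succ (succ zero)) (succ (succ zero))


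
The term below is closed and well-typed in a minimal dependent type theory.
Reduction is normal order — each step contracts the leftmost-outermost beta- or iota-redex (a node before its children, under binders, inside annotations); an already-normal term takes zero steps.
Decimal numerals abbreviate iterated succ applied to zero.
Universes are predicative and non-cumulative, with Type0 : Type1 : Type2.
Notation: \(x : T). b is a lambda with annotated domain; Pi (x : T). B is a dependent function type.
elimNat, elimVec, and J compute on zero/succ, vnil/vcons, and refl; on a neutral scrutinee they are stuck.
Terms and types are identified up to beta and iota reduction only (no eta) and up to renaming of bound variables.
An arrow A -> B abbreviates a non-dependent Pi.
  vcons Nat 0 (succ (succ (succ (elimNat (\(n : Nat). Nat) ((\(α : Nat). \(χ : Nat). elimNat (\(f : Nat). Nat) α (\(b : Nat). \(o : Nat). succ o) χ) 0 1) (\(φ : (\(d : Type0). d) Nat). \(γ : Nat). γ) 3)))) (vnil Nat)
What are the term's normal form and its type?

normal form:
  vcons Nat 0 4 (vnil Nat)
type:
  Vec Nat 1
observation: normalization takes exactly 16 steps under the normal-order strategy.


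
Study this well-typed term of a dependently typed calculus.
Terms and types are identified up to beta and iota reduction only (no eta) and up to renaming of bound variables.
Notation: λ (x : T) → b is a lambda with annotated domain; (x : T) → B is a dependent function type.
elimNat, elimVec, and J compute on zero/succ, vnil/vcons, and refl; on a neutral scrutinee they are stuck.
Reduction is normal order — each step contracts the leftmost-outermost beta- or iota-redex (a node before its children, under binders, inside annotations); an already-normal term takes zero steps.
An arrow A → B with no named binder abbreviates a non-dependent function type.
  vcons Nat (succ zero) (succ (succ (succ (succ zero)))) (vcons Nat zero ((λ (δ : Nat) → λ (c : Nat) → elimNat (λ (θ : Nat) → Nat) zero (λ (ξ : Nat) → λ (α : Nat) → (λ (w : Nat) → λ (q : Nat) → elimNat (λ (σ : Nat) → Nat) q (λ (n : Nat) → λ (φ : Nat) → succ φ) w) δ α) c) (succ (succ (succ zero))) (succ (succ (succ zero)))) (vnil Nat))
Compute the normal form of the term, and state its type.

resulting normal form:
  vcons Nat (succ zero) (succ (succ (succ (succ zero)))) (vcons Nat zero (succ (succ (succ (succ (succ (succ (succ (succ (succ zero))))))))) (vnil Nat))
type:
  Vec Nat (succ (succ zero))


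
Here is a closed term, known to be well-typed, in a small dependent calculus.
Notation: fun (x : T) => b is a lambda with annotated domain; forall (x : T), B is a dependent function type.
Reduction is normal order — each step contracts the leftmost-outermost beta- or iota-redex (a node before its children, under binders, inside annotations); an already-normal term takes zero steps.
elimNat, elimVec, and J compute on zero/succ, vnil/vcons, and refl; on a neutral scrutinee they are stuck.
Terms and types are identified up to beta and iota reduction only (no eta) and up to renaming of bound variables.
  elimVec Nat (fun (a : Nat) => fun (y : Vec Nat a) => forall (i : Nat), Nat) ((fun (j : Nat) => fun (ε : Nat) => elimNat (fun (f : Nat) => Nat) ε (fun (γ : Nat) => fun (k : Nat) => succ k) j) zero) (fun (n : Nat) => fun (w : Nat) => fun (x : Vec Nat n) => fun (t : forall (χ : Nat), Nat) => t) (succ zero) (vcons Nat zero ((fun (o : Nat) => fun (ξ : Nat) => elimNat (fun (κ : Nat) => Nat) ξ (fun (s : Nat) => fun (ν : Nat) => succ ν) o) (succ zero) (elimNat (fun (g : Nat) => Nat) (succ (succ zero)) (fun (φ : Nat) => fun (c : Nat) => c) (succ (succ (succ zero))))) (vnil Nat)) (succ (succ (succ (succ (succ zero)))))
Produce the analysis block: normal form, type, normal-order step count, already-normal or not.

resulting normal form:
  succ (succ (succ (succ (succ zero))))
type:
  Nat
steps to reach normal form (normal order): 9
already normal: no
first contracted redex: an elimVec iota-redex


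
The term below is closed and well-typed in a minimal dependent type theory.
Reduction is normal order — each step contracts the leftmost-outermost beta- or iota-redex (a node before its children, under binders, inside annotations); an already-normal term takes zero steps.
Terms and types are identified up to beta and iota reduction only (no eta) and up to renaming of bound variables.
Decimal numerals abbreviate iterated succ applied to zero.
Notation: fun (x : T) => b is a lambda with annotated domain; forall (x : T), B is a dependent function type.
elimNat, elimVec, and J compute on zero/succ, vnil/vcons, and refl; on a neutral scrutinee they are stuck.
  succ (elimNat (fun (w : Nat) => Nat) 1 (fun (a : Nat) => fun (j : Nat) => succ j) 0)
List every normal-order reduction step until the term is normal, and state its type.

reduction (normal order):
  succ (elimNat (fun (w : Nat) => Nat) 1 (fun (a : Nat) => fun (j : Nat) => succ j) 0)
  ~> 2
the term's type:
  Nat


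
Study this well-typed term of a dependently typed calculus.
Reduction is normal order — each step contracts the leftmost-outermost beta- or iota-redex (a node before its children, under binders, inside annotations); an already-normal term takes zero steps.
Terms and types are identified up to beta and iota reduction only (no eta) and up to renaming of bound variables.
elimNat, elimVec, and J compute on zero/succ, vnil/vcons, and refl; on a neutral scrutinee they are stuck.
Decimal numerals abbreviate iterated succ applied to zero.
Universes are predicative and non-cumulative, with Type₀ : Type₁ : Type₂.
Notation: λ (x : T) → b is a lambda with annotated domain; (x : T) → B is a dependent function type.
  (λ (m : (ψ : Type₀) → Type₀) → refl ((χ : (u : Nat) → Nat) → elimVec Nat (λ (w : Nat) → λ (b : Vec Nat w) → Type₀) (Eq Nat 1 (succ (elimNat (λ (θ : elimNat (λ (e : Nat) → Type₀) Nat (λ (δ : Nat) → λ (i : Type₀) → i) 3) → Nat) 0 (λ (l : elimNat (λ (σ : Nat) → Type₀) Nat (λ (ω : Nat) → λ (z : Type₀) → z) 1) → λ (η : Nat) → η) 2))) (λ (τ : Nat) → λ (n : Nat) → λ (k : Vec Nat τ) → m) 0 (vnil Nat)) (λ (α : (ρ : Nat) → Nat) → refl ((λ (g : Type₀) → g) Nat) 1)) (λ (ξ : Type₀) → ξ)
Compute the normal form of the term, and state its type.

resulting normal form:
  refl ((m : (ψ : Nat) → Nat) → Eq Nat 1 1) (λ (χ : (u : Nat) → Nat) → refl Nat 1)
inferred type:
  Eq ((m : (ψ : Nat) → Nat) → Eq Nat 1 1) (λ (χ : (u : Nat) → Nat) → refl Nat 1) (λ (w : (b : Nat) → Nat) → refl Nat 1)
observation: the first redex contracted is a beta-redex; the normal form is reached in 10 normal-order steps.


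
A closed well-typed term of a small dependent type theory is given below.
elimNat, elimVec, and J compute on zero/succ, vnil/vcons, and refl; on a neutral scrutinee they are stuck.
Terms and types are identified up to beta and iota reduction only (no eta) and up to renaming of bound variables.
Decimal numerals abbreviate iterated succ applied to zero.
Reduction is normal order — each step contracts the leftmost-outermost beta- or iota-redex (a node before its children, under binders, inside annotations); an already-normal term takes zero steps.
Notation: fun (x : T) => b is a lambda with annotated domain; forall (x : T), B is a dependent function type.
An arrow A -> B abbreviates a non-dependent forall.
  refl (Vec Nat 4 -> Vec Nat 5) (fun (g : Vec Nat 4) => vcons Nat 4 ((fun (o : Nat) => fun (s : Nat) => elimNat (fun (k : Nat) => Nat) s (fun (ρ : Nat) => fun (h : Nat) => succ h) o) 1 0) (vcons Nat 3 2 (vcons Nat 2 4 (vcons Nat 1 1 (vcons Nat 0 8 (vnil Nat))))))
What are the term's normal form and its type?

normal form:
  refl (Vec Nat 4 -> Vec Nat 5) (fun (g : Vec Nat 4) => vcons Nat 4 1 (vcons Nat 3 2 (vcons Nat 2 4 (vcons Nat 1 1 (vcons Nat 0 8 (vnil Nat))))))
the term's type:
  Eq (Vec Nat 4 -> Vec Nat 5) (fun (g : Vec Nat 4) => vcons Nat 4 1 (vcons Nat 3 2 (vcons Nat 2 4 (vcons Nat 1 1 (vcons Nat 0 8 (vnil Nat)))))) (fun (o : Vec Nat 4) => vcons Nat 4 1 (vcons Nat 3 2 (vcons Nat 2 4 (vcons Nat 1 1 (vcons Nat 0 8 (vnil Nat))))))
observation: reduction starts at a beta-redex, and 6 normal-order steps reach the normal form.


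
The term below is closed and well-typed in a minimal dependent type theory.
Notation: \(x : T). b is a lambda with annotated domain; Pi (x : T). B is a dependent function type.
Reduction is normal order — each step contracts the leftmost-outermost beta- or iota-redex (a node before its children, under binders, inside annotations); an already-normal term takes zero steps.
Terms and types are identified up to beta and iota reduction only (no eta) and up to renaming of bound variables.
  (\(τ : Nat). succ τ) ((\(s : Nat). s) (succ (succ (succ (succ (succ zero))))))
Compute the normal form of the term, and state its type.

normal form:
  succ (succ (succ (succ (succ (succ zero)))))
inferred type:
  Nat
observation: the term reaches its normal form after 2 normal-order steps.


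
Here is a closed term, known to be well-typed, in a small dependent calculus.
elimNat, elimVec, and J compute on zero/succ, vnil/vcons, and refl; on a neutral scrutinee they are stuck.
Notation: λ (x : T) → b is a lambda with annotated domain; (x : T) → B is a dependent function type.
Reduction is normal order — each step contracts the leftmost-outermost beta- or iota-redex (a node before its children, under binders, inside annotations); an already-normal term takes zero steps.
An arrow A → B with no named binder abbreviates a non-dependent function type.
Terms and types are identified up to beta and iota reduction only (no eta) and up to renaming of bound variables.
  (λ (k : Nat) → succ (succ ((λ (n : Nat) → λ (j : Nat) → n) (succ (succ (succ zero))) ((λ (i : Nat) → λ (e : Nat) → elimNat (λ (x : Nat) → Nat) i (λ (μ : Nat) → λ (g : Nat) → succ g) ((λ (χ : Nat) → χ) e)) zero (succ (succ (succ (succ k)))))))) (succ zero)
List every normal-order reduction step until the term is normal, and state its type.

reduction (normal order):
  (λ (k : Nat) → succ (succ ((λ (n : Nat) → λ (j : Nat) → n) (succ (succ (succ zero))) ((λ (i : Nat) → λ (e : Nat) → elimNat (λ (x : Nat) → Nat) i (λ (μ : Nat) → λ (g : Nat) → succ g) ((λ (χ : Nat) → χ) e)) zero (succ (succ (succ (succ k)))))))) (succ zero)
  ~> succ (succ ((λ (k : Nat) → λ (n : Nat) → k) (succ (succ (succ zero))) ((λ (j : Nat) → λ (i : Nat) → elimNat (λ (e : Nat) → Nat) j (λ (x : Nat) → λ (μ : Nat) → succ μ) ((λ (g : Nat) → g) i)) zero (succ (succ (succ (succ (succ zero))))))))
  ~> succ (succ ((λ (k : Nat) → succ (succ (succ zero))) ((λ (n : Nat) → λ (j : Nat) → elimNat (λ (i : Nat) → Nat) n (λ (e : Nat) → λ (x : Nat) → succ x) ((λ (μ : Nat) → μ) j)) zero (succ (succ (succ (succ (succ zero))))))))
  ~> succ (succ (succ (succ (succ zero))))
inferred type:
  Nat


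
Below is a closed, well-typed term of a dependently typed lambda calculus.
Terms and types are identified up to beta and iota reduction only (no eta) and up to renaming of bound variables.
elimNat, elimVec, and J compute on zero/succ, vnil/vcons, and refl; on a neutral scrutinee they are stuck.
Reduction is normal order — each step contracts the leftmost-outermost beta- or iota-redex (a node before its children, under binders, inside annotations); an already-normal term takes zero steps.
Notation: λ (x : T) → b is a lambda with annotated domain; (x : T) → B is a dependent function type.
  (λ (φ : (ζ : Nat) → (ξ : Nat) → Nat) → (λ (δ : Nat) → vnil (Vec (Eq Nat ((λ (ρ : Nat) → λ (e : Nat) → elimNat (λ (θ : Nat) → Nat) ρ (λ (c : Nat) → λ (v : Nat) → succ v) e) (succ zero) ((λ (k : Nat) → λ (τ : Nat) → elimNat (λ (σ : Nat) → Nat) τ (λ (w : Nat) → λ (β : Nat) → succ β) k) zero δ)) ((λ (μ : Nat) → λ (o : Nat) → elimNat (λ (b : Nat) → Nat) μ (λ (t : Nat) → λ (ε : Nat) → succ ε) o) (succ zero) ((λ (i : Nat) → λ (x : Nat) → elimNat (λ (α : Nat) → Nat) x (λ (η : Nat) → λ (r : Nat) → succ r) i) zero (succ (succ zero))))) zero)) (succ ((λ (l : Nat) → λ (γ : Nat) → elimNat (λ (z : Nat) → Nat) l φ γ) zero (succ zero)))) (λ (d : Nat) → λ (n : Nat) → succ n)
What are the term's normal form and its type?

normal form:
  vnil (Vec (Eq Nat (succ (succ (succ zero))) (succ (succ (succ zero)))) zero)
inferred type:
  Vec (Vec (Eq Nat (succ (succ (succ zero))) (succ (succ (succ zero)))) zero) zero


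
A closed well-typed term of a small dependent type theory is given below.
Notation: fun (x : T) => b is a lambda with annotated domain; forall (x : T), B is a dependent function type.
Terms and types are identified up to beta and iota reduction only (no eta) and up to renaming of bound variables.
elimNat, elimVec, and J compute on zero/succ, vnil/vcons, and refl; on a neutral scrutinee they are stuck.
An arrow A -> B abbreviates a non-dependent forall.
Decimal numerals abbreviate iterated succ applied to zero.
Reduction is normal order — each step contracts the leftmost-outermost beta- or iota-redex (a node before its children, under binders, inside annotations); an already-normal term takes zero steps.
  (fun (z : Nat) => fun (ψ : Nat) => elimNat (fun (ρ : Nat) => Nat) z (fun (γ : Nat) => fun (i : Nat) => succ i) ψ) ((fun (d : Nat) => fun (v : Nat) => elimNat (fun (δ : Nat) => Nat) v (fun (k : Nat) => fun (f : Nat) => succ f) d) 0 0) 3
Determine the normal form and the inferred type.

reduced normal form:
  3
inferred type:
  Nat
observation: 15 normal-order steps separate the term from its normal form.


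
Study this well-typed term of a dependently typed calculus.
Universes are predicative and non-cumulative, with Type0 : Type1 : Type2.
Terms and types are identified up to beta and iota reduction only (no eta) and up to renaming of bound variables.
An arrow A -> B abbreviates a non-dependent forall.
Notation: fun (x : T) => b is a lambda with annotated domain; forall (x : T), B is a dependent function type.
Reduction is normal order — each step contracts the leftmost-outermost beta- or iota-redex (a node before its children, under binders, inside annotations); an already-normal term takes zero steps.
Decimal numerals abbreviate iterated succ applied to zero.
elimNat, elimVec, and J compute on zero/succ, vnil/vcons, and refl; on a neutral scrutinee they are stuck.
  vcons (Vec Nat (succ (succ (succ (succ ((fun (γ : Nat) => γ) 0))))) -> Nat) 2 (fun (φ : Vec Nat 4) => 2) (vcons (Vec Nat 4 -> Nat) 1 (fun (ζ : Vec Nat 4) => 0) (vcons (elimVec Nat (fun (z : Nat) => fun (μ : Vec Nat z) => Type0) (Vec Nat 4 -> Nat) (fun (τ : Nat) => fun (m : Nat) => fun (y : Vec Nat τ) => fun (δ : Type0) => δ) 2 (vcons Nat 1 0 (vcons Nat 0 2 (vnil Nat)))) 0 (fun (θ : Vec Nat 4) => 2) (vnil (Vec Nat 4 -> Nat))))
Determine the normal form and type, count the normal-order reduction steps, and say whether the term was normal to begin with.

normal form:
  vcons (Vec Nat 4 -> Nat) 2 (fun (γ : Vec Nat 4) => 2) (vcons (Vec Nat 4 -> Nat) 1 (fun (φ : Vec Nat 4) => 0) (vcons (Vec Nat 4 -> Nat) 0 (fun (ζ : Vec Nat 4) => 2) (vnil (Vec Nat 4 -> Nat))))
the term's type:
  Vec (Vec Nat 4 -> Nat) 3
steps to reach normal form (normal order): 12
term was already normal: no
first contracted redex: a beta-redex


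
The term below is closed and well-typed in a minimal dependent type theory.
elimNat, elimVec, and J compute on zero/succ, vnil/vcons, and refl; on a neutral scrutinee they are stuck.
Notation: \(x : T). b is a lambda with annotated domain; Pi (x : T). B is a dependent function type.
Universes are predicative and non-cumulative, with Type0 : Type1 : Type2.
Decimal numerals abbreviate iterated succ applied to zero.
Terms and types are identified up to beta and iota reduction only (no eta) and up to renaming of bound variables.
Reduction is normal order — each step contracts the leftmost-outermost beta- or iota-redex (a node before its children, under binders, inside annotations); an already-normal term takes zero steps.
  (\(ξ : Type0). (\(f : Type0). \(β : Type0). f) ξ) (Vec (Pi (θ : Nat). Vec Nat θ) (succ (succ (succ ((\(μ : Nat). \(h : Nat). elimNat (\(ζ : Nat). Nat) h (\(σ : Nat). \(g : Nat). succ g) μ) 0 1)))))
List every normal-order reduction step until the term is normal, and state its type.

reduction (normal order):
  (\(ξ : Type0). (\(f : Type0). \(β : Type0). f) ξ) (Vec (Pi (θ : Nat). Vec Nat θ) (succ (succ (succ ((\(μ : Nat). \(h : Nat). elimNat (\(ζ : Nat). Nat) h (\(σ : Nat). \(g : Nat). succ g) μ) 0 1)))))
  ~> (\(ξ : Type0). \(f : Type0). ξ) (Vec (Pi (β : Nat). Vec Nat β) (succ (succ (succ ((\(θ : Nat). \(μ : Nat). elimNat (\(h : Nat). Nat) μ (\(ζ : Nat). \(σ : Nat). succ σ) θ) 0 1)))))
  ~> \(ξ : Type0). Vec (Pi (f : Nat). Vec Nat f) (succ (succ (succ ((\(β : Nat). \(θ : Nat). elimNat (\(μ : Nat). Nat) θ (\(h : Nat). \(ζ : Nat). succ ζ) β) 0 1))))
  ~> \(ξ : Type0). Vec (Pi (f : Nat). Vec Nat f) (succ (succ (succ ((\(β : Nat). elimNat (\(θ : Nat). Nat) β (\(μ : Nat). \(h : Nat). succ h) 0) 1))))
  ~> \(ξ : Type0). Vec (Pi (f : Nat). Vec Nat f) (succ (succ (succ (elimNat (\(β : Nat). Nat) 1 (\(θ : Nat). \(μ : Nat). succ μ) 0))))
  ~> \(ξ : Type0). Vec (Pi (f : Nat). Vec Nat f) 4
type:
  Pi (ξ : Type0). Type0


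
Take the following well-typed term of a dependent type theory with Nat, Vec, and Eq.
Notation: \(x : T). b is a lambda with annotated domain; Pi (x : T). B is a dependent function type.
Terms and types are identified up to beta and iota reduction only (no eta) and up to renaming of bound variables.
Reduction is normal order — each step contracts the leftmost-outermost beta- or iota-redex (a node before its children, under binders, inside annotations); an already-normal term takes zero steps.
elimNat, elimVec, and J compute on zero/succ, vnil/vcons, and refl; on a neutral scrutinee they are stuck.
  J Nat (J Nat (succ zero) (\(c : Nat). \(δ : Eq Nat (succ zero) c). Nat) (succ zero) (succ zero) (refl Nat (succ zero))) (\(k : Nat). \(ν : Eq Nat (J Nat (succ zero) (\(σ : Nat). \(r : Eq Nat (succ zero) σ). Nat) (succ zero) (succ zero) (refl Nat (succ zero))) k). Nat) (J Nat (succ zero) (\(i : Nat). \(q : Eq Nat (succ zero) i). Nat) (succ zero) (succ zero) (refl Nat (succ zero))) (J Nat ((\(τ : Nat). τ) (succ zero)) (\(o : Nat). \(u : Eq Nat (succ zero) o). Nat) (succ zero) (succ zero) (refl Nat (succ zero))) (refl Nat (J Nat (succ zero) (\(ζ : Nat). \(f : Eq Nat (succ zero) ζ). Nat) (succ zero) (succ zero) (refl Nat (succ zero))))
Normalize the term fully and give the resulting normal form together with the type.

normal form:
  succ zero
the term's type:
  Nat


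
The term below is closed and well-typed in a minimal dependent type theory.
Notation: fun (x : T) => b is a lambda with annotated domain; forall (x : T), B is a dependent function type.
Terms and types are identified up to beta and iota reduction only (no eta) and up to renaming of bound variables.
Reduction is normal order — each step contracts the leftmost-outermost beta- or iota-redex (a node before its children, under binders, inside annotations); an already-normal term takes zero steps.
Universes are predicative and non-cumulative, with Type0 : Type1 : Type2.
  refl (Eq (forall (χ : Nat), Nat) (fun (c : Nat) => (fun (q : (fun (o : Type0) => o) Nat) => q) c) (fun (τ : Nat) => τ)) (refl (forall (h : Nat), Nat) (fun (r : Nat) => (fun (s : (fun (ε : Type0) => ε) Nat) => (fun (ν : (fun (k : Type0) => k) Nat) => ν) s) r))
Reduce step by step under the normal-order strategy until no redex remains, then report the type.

reduction (normal order):
  refl (Eq (forall (χ : Nat), Nat) (fun (c : Nat) => (fun (q : (fun (o : Type0) => o) Nat) => q) c) (fun (τ : Nat) => τ)) (refl (forall (h : Nat), Nat) (fun (r : Nat) => (fun (s : (fun (ε : Type0) => ε) Nat) => (fun (ν : (fun (k : Type0) => k) Nat) => ν) s) r))
  ~> refl (Eq (forall (χ : Nat), Nat) (fun (c : Nat) => c) (fun (q : Nat) => q)) (refl (forall (o : Nat), Nat) (fun (τ : Nat) => (fun (h : (fun (r : Type0) => r) Nat) => (fun (s : (fun (ε : Type0) => ε) Nat) => s) h) τ))
  ~> refl (Eq (forall (χ : Nat), Nat) (fun (c : Nat) => c) (fun (q : Nat) => q)) (refl (forall (o : Nat), Nat) (fun (τ : Nat) => (fun (h : (fun (r : Type0) => r) Nat) => h) τ))
  ~> refl (Eq (forall (χ : Nat), Nat) (fun (c : Nat) => c) (fun (q : Nat) => q)) (refl (forall (o : Nat), Nat) (fun (τ : Nat) => τ))
inferred type:
  Eq (Eq (forall (χ : Nat), Nat) (fun (c : Nat) => c) (fun (q : Nat) => q)) (refl (forall (o : Nat), Nat) (fun (τ : Nat) => τ)) (refl (forall (h : Nat), Nat) (fun (r : Nat) => r))


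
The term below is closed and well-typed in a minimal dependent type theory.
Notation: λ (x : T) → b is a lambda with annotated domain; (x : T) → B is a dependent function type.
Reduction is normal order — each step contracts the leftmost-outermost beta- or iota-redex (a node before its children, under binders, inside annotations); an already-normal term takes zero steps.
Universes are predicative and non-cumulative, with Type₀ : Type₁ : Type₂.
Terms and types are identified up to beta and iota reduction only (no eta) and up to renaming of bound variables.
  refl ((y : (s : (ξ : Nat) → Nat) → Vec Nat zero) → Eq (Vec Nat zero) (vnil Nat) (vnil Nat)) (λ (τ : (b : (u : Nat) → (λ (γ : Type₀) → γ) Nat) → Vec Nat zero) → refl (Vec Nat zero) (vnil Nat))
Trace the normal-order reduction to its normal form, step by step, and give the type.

normal-order reduction:
  refl ((y : (s : (ξ : Nat) → Nat) → Vec Nat zero) → Eq (Vec Nat zero) (vnil Nat) (vnil Nat)) (λ (τ : (b : (u : Nat) → (λ (γ : Type₀) → γ) Nat) → Vec Nat zero) → refl (Vec Nat zero) (vnil Nat))
  ~> refl ((y : (s : (ξ : Nat) → Nat) → Vec Nat zero) → Eq (Vec Nat zero) (vnil Nat) (vnil Nat)) (λ (τ : (b : (u : Nat) → Nat) → Vec Nat zero) → refl (Vec Nat zero) (vnil Nat))
inferred type:
  Eq ((y : (s : (ξ : Nat) → Nat) → Vec Nat zero) → Eq (Vec Nat zero) (vnil Nat) (vnil Nat)) (λ (τ : (b : (u : Nat) → Nat) → Vec Nat zero) → refl (Vec Nat zero) (vnil Nat)) (λ (γ : (f : (κ : Nat) → Nat) → Vec Nat zero) → refl (Vec Nat zero) (vnil Nat))


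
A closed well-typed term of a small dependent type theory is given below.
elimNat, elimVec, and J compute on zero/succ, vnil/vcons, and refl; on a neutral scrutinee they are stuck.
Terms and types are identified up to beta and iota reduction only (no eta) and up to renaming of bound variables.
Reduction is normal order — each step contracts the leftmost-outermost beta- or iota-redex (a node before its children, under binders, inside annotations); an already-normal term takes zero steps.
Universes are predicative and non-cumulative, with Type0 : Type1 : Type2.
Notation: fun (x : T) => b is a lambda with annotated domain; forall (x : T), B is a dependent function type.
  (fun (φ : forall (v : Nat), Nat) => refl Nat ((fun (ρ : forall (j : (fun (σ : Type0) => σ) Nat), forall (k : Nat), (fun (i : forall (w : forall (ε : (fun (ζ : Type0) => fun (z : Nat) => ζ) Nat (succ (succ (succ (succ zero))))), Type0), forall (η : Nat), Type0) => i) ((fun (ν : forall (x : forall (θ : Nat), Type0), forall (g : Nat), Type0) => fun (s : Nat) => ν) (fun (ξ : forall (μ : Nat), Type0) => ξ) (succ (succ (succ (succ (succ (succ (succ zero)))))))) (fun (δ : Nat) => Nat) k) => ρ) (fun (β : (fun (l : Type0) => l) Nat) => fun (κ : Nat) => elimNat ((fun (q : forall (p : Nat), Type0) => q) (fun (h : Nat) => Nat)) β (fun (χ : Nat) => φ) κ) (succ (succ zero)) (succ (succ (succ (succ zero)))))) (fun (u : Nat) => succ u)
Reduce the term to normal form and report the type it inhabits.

normal form:
  refl Nat (succ (succ (succ (succ (succ (succ zero))))))
type:
  Eq Nat (succ (succ (succ (succ (succ (succ zero)))))) (succ (succ (succ (succ (succ (succ zero))))))


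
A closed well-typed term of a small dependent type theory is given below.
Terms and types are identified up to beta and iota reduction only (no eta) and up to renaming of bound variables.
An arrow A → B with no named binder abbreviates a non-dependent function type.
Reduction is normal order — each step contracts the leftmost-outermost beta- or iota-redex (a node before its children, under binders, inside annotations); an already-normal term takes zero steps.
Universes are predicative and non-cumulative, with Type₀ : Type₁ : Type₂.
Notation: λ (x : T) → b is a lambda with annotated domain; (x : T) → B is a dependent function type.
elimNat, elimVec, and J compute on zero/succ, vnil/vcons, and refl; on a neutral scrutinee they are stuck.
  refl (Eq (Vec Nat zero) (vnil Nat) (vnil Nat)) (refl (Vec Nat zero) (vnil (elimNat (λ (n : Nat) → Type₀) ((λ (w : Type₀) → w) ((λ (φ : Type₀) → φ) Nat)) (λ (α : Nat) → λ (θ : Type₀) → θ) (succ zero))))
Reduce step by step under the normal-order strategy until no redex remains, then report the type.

reduction (normal order):
  refl (Eq (Vec Nat zero) (vnil Nat) (vnil Nat)) (refl (Vec Nat zero) (vnil (elimNat (λ (n : Nat) → Type₀) ((λ (w : Type₀) → w) ((λ (φ : Type₀) → φ) Nat)) (λ (α : Nat) → λ (θ : Type₀) → θ) (succ zero))))
  ~> refl (Eq (Vec Nat zero) (vnil Nat) (vnil Nat)) (refl (Vec Nat zero) (vnil ((λ (n : Nat) → λ (w : Type₀) → w) zero (elimNat (λ (φ : Nat) → Type₀) ((λ (α : Type₀) → α) ((λ (θ : Type₀) → θ) Nat)) (λ (c : Nat) → λ (ε : Type₀) → ε) zero))))
  ~> refl (Eq (Vec Nat zero) (vnil Nat) (vnil Nat)) (refl (Vec Nat zero) (vnil ((λ (n : Type₀) → n) (elimNat (λ (w : Nat) → Type₀) ((λ (φ : Type₀) → φ) ((λ (α : Type₀) → α) Nat)) (λ (θ : Nat) → λ (c : Type₀) → c) zero))))
  ~> refl (Eq (Vec Nat zero) (vnil Nat) (vnil Nat)) (refl (Vec Nat zero) (vnil (elimNat (λ (n : Nat) → Type₀) ((λ (w : Type₀) → w) ((λ (φ : Type₀) → φ) Nat)) (λ (α : Nat) → λ (θ : Type₀) → θ) zero)))
  ~> refl (Eq (Vec Nat zero) (vnil Nat) (vnil Nat)) (refl (Vec Nat zero) (vnil ((λ (n : Type₀) → n) ((λ (w : Type₀) → w) Nat))))
  ~> refl (Eq (Vec Nat zero) (vnil Nat) (vnil Nat)) (refl (Vec Nat zero) (vnil ((λ (n : Type₀) → n) Nat)))
  ~> refl (Eq (Vec Nat zero) (vnil Nat) (vnil Nat)) (refl (Vec Nat zero) (vnil Nat))
the term's type:
  Eq (Eq (Vec Nat zero) (vnil Nat) (vnil Nat)) (refl (Vec Nat zero) (vnil Nat)) (refl (Vec Nat zero) (vnil Nat))


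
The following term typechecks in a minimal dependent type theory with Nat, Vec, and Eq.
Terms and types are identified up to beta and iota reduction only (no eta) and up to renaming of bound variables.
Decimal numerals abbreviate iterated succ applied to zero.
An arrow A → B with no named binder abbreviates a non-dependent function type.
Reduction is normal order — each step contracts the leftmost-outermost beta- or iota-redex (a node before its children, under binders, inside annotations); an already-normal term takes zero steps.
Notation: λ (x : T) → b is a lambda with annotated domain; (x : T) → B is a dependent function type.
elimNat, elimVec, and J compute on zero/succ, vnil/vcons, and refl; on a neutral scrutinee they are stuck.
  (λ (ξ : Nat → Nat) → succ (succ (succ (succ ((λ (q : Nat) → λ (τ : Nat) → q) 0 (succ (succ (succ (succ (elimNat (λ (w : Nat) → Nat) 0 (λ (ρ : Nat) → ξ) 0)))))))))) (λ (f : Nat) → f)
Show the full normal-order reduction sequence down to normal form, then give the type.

normal-order reduction:
  (λ (ξ : Nat → Nat) → succ (succ (succ (succ ((λ (q : Nat) → λ (τ : Nat) → q) 0 (succ (succ (succ (succ (elimNat (λ (w : Nat) → Nat) 0 (λ (ρ : Nat) → ξ) 0)))))))))) (λ (f : Nat) → f)
  ~> succ (succ (succ (succ ((λ (ξ : Nat) → λ (q : Nat) → ξ) 0 (succ (succ (succ (succ (elimNat (λ (τ : Nat) → Nat) 0 (λ (w : Nat) → λ (ρ : Nat) → ρ) 0)))))))))
  ~> succ (succ (succ (succ ((λ (ξ : Nat) → 0) (succ (succ (succ (succ (elimNat (λ (q : Nat) → Nat) 0 (λ (τ : Nat) → λ (w : Nat) → w) 0)))))))))
  ~> 4
type:
  Nat
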